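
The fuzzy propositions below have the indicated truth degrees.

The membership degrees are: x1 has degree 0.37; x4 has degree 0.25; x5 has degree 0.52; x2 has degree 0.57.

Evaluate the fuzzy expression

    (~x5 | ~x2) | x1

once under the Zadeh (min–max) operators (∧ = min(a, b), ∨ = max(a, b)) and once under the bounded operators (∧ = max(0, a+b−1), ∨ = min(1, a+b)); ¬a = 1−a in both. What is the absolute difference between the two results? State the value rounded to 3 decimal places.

0.520

Under Zadeh (min–max):
  ~x5 = 1 − 0.52 = 0.48
  ~x2 = 1 − 0.57 = 0.43
  ~x5 | ~x2 = max(a, b) on (0.48, 0.43) = 0.48
  (~x5 | ~x2) | x1 = max(a, b) on (0.48, 0.37) = 0.48
  → value = 0.4800
Under bounded:
  ~x5 = 1 − 0.52 = 0.48
  ~x2 = 1 − 0.57 = 0.43
  ~x5 | ~x2 = min(1, a+b) on (0.48, 0.43) = 0.91
  (~x5 | ~x2) | x1 = min(1, a+b) on (0.91, 0.37) = 1.00
  → value = 1.0000
|0.4800 − 1.0000| = 0.520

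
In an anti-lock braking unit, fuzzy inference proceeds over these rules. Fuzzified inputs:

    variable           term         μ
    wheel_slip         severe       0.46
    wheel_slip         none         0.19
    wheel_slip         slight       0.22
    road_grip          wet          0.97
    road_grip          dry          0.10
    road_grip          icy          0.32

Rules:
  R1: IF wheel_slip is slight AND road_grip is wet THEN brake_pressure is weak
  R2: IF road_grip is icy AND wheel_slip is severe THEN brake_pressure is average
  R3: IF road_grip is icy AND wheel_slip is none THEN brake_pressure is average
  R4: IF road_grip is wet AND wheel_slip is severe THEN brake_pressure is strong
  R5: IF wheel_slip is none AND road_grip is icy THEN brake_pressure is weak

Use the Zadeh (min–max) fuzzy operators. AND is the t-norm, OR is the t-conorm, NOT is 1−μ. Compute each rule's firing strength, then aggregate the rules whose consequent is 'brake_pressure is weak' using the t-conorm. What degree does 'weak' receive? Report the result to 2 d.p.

0.22

R1: slight=0.22, wet=0.97; AND[min(a, b)] → w = 0.22
R2: icy=0.32, severe=0.46; AND[min(a, b)] → w = 0.32
R3: icy=0.32, none=0.19; AND[min(a, b)] → w = 0.19
R4: wet=0.97, severe=0.46; AND[min(a, b)] → w = 0.46
R5: none=0.19, icy=0.32; AND[min(a, b)] → w = 0.19
Rules with consequent 'weak': {R1, R5} → strengths 0.22, 0.19
Aggregate via t-conorm [max(a, b)]: 0.22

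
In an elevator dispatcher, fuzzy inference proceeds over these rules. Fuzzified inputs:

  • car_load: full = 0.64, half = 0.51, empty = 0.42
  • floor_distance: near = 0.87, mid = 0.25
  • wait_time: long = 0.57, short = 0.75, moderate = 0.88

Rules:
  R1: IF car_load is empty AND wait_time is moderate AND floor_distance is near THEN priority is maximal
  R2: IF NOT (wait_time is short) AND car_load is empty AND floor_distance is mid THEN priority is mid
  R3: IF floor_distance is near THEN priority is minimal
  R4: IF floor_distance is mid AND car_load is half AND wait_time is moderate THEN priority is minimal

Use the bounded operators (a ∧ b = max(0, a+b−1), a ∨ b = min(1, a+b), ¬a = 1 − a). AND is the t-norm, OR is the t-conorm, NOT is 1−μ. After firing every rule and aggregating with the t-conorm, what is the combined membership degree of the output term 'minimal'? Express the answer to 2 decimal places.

0.87

R1: empty=0.42, moderate=0.88, near=0.87; AND[max(0, a+b−1)] → w = 0.17
R2: ¬short=1−0.75=0.25, empty=0.42, mid=0.25; AND[max(0, a+b−1)] → w = 0.00
R3: near=0.87 → w = 0.87
R4: mid=0.25, half=0.51, moderate=0.88; AND[max(0, a+b−1)] → w = 0.00
Rules with consequent 'minimal': {R3, R4} → strengths 0.87, 0.00
Aggregate via t-conorm [min(1, a+b)]: 0.87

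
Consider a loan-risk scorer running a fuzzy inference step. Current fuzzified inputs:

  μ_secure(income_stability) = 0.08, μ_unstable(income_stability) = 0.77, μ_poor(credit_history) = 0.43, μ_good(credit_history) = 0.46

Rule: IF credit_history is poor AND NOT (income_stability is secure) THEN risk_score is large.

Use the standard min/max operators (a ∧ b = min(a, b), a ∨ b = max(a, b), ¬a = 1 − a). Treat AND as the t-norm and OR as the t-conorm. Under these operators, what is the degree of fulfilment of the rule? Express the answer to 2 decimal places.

firing strength: poor=0.43, ¬secure=1−0.08=0.92; AND[min(a, b)] → w = 0.43

0.43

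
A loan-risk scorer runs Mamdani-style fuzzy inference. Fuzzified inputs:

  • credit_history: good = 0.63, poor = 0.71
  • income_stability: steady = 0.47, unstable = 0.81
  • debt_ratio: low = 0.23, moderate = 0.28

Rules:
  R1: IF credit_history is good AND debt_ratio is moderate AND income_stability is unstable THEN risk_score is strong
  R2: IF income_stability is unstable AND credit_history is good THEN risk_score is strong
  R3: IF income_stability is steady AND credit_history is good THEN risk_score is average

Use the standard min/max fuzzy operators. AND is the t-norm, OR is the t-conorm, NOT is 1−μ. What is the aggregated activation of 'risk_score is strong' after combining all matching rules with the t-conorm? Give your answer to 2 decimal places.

0.63

R1: good=0.63, moderate=0.28, unstable=0.81; AND[min(a, b)] → w = 0.28
R2: unstable=0.81, good=0.63; AND[min(a, b)] → w = 0.63
R3: steady=0.47, good=0.63; AND[min(a, b)] → w = 0.47
Rules with consequent 'strong': {R1, R2} → strengths 0.28, 0.63
Aggregate via t-conorm [max(a, b)]: 0.63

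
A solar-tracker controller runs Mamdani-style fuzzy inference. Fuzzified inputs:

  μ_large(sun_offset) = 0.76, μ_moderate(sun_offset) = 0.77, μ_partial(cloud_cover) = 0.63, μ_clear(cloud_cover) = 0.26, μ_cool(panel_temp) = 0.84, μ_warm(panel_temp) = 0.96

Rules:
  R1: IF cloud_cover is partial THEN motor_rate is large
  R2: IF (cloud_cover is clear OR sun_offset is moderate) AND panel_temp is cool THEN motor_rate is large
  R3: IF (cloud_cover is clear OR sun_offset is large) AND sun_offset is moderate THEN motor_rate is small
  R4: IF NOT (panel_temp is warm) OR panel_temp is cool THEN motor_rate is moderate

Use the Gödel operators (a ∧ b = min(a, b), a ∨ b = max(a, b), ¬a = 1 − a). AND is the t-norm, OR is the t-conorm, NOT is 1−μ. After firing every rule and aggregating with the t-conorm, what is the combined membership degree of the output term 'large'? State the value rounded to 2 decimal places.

R1: partial=0.63 → w = 0.63
R2: (clear=0.26 OR moderate=0.77) = 0.77; AND[min(a, b)] with cool=0.84 → w = 0.77
R3: (clear=0.26 OR large=0.76) = 0.76; AND[min(a, b)] with moderate=0.77 → w = 0.76
R4: ¬warm=1−0.96=0.04, cool=0.84; OR[max(a, b)] → w = 0.84
Rules with consequent 'large': {R1, R2} → strengths 0.63, 0.77
Aggregate via t-conorm [max(a, b)]: 0.77

0.77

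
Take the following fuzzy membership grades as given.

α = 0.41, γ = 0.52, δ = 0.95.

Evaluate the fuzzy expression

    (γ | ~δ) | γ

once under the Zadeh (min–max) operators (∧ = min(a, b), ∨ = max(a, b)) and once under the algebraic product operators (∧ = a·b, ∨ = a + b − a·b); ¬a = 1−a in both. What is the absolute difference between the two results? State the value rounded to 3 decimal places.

Under Zadeh (min–max):
  ~δ = 1 − 0.95 = 0.05
  γ | ~δ = max(a, b) on (0.52, 0.05) = 0.52
  (γ | ~δ) | γ = max(a, b) on (0.52, 0.52) = 0.52
  → value = 0.5200
Under algebraic product:
  ~δ = 1 − 0.9500 = 0.0500
  γ | ~δ = a + b − a·b on (0.5200, 0.0500) = 0.5440
  (γ | ~δ) | γ = a + b − a·b on (0.5440, 0.5200) = 0.7811
  → value = 0.7811
|0.5200 − 0.7811| = 0.261

0.261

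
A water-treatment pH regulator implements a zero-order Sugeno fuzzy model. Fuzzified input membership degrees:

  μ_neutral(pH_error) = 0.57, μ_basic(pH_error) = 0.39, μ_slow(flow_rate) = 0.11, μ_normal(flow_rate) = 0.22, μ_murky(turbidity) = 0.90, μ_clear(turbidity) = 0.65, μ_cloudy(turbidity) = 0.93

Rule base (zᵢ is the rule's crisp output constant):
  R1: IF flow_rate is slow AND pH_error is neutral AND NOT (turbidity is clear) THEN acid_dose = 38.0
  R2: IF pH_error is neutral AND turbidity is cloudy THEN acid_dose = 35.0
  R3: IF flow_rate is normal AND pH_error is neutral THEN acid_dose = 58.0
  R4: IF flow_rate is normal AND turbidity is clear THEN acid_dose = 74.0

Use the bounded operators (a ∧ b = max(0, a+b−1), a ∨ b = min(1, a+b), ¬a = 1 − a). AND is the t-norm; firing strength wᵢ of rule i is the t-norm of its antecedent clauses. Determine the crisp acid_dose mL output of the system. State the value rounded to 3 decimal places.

R1 (z=38.0): slow=0.11, neutral=0.57, ¬clear=1−0.65=0.35; AND[max(0, a+b−1)] → w = 0.00
R2 (z=35.0): neutral=0.57, cloudy=0.93; AND[max(0, a+b−1)] → w = 0.50
R3 (z=58.0): normal=0.22, neutral=0.57; AND[max(0, a+b−1)] → w = 0.00
R4 (z=74.0): normal=0.22, clear=0.65; AND[max(0, a+b−1)] → w = 0.00
Weighted average = (0.00·38.0 + 0.50·35.0 + 0.00·58.0 + 0.00·74.0) / (0.00 + 0.50 + 0.00 + 0.00)
  = 17.5000 / 0.5000 = 35.000

35.000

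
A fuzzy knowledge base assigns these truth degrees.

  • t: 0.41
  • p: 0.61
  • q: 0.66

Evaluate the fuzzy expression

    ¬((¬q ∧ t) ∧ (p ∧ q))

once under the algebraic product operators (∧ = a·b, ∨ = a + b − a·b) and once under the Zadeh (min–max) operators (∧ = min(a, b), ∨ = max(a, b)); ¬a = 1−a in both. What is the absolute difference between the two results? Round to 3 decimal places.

Under algebraic product:
  ¬q = 1 − 0.6600 = 0.3400
  ¬q ∧ t = a·b on (0.3400, 0.4100) = 0.1394
  p ∧ q = a·b on (0.6100, 0.6600) = 0.4026
  (¬q ∧ t) ∧ (p ∧ q) = a·b on (0.1394, 0.4026) = 0.0561
  ¬((¬q ∧ t) ∧ (p ∧ q)) = 1 − 0.0561 = 0.9439
  → value = 0.9439
Under Zadeh (min–max):
  ¬q = 1 − 0.66 = 0.34
  ¬q ∧ t = min(a, b) on (0.34, 0.41) = 0.34
  p ∧ q = min(a, b) on (0.61, 0.66) = 0.61
  (¬q ∧ t) ∧ (p ∧ q) = min(a, b) on (0.34, 0.61) = 0.34
  ¬((¬q ∧ t) ∧ (p ∧ q)) = 1 − 0.34 = 0.66
  → value = 0.6600
|0.9439 − 0.6600| = 0.284

0.284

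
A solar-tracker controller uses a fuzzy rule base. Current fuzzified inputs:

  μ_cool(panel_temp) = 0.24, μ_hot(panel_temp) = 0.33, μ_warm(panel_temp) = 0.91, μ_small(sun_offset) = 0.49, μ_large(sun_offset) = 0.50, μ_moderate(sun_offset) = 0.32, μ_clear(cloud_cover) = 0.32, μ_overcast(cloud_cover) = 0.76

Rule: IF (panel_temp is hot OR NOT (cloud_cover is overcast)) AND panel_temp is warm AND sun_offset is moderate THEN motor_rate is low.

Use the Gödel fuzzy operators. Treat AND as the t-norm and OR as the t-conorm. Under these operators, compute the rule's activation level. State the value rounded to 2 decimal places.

firing strength: (hot=0.33 OR ¬overcast=1−0.76=0.24) = 0.33; AND[min(a, b)] with warm=0.91, moderate=0.32 → w = 0.32

0.32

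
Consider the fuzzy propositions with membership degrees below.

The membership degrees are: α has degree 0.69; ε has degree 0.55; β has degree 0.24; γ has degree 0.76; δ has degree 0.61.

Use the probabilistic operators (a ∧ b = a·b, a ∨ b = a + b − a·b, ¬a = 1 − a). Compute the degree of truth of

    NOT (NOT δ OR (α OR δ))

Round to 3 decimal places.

NOT δ = 1 − 0.6100 = 0.3900
α OR δ = a + b − a·b on (0.6900, 0.6100) = 0.8791
NOT δ OR (α OR δ) = a + b − a·b on (0.3900, 0.8791) = 0.9263
NOT (NOT δ OR (α OR δ)) = 1 − 0.9263 = 0.0737

0.074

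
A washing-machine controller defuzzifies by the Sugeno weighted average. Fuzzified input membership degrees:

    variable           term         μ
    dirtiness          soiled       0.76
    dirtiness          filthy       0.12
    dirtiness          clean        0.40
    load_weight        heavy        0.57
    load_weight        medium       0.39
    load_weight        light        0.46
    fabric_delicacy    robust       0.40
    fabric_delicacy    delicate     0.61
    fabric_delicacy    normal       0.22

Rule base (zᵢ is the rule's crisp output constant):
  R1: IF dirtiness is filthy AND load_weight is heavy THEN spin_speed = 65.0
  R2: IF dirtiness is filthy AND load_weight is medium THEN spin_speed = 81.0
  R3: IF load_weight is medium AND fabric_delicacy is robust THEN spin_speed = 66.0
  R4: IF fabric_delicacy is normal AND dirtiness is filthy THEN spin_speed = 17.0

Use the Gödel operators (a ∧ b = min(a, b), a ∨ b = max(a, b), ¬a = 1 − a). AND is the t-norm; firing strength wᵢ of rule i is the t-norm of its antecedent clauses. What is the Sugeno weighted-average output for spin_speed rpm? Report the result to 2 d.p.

R1 (z=65.0): filthy=0.12, heavy=0.57; AND[min(a, b)] → w = 0.12
R2 (z=81.0): filthy=0.12, medium=0.39; AND[min(a, b)] → w = 0.12
R3 (z=66.0): medium=0.39, robust=0.40; AND[min(a, b)] → w = 0.39
R4 (z=17.0): normal=0.22, filthy=0.12; AND[min(a, b)] → w = 0.12
Weighted average = (0.12·65.0 + 0.12·81.0 + 0.39·66.0 + 0.12·17.0) / (0.12 + 0.12 + 0.39 + 0.12)
  = 45.3000 / 0.7500 = 60.40

60.40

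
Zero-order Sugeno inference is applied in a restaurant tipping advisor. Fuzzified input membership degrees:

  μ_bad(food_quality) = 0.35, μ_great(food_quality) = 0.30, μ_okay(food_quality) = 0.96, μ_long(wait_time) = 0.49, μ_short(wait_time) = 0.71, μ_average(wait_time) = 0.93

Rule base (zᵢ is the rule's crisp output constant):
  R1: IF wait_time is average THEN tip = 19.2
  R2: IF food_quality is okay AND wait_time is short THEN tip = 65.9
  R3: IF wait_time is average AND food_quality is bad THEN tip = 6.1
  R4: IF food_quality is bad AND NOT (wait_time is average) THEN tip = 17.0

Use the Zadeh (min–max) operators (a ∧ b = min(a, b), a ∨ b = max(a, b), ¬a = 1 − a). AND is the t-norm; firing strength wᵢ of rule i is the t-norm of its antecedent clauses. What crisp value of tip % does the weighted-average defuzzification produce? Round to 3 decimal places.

R1 (z=19.2): average=0.93 → w = 0.93
R2 (z=65.9): okay=0.96, short=0.71; AND[min(a, b)] → w = 0.71
R3 (z=6.1): average=0.93, bad=0.35; AND[min(a, b)] → w = 0.35
R4 (z=17.0): bad=0.35, ¬average=1−0.93=0.07; AND[min(a, b)] → w = 0.07
Weighted average = (0.93·19.2 + 0.71·65.9 + 0.35·6.1 + 0.07·17.0) / (0.93 + 0.71 + 0.35 + 0.07)
  = 67.9700 / 2.0600 = 32.995

32.995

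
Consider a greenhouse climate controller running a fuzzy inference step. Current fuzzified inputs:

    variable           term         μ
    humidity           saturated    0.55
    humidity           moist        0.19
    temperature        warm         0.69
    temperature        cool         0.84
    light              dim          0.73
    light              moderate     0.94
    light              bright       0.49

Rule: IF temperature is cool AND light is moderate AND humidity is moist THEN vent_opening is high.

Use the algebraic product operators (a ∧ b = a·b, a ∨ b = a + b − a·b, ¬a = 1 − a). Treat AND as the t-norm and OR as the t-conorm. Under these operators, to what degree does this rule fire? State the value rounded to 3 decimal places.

0.150

firing strength: cool=0.84, moderate=0.94, moist=0.19; AND[a·b] → w = 0.1500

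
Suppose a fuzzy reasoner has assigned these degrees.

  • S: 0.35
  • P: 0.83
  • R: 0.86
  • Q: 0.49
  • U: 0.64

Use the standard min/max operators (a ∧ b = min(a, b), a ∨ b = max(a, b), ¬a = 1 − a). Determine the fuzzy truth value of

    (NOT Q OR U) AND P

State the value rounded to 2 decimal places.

0.64

NOT Q = 1 − 0.49 = 0.51
NOT Q OR U = max(a, b) on (0.51, 0.64) = 0.64
(NOT Q OR U) AND P = min(a, b) on (0.64, 0.83) = 0.64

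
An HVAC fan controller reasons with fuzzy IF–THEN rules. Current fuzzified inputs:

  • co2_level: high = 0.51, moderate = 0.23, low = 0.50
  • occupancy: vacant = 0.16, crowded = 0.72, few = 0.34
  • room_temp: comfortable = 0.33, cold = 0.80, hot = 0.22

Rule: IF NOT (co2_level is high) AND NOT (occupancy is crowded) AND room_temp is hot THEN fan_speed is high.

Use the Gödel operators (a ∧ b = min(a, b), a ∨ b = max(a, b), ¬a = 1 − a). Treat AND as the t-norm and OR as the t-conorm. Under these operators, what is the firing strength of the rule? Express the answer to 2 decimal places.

0.22

firing strength: ¬high=1−0.51=0.49, ¬crowded=1−0.72=0.28, hot=0.22; AND[min(a, b)] → w = 0.22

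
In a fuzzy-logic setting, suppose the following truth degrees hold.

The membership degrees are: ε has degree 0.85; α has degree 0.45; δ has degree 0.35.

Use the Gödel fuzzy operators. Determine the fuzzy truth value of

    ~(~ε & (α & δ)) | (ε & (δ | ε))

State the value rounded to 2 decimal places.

0.85

~ε = 1 − 0.85 = 0.15
α & δ = min(a, b) on (0.45, 0.35) = 0.35
~ε & (α & δ) = min(a, b) on (0.15, 0.35) = 0.15
~(~ε & (α & δ)) = 1 − 0.15 = 0.85
δ | ε = max(a, b) on (0.35, 0.85) = 0.85
ε & (δ | ε) = min(a, b) on (0.85, 0.85) = 0.85
~(~ε & (α & δ)) | (ε & (δ | ε)) = max(a, b) on (0.85, 0.85) = 0.85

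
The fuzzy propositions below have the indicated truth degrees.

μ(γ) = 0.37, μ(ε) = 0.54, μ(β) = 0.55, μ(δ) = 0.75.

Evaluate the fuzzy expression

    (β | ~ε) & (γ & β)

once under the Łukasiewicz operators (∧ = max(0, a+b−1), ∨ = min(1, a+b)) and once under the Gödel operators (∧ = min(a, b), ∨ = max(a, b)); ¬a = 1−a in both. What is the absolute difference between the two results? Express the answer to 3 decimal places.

Under Łukasiewicz:
  ~ε = 1 − 0.54 = 0.46
  β | ~ε = min(1, a+b) on (0.55, 0.46) = 1.00
  γ & β = max(0, a+b−1) on (0.37, 0.55) = 0.00
  (β | ~ε) & (γ & β) = max(0, a+b−1) on (1.00, 0.00) = 0.00
  → value = 0.0000
Under Gödel:
  ~ε = 1 − 0.54 = 0.46
  β | ~ε = max(a, b) on (0.55, 0.46) = 0.55
  γ & β = min(a, b) on (0.37, 0.55) = 0.37
  (β | ~ε) & (γ & β) = min(a, b) on (0.55, 0.37) = 0.37
  → value = 0.3700
|0.0000 − 0.3700| = 0.370

0.370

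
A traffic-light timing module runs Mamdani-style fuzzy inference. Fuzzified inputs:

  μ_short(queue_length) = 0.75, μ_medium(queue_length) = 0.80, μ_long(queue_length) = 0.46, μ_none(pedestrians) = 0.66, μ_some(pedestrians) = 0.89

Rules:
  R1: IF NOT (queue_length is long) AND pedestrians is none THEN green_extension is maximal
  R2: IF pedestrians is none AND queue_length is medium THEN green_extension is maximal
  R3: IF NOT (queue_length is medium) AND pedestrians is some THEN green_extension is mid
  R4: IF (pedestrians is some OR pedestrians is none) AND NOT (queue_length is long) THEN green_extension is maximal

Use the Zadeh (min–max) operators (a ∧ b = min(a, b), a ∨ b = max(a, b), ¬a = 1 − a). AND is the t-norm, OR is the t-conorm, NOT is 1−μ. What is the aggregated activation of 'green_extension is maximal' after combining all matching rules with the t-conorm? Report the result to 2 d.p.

0.66

R1: ¬long=1−0.46=0.54, none=0.66; AND[min(a, b)] → w = 0.54
R2: none=0.66, medium=0.80; AND[min(a, b)] → w = 0.66
R3: ¬medium=1−0.80=0.20, some=0.89; AND[min(a, b)] → w = 0.20
R4: (some=0.89 OR none=0.66) = 0.89; AND[min(a, b)] with ¬long=1−0.46=0.54 → w = 0.54
Rules with consequent 'maximal': {R1, R2, R4} → strengths 0.54, 0.66, 0.54
Aggregate via t-conorm [max(a, b)]: 0.66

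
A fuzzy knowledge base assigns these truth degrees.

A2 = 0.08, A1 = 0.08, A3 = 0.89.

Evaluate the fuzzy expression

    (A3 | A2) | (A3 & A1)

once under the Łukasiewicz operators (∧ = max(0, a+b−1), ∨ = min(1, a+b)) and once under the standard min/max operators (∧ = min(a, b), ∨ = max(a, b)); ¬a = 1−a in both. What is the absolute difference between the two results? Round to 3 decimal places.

0.080

Under Łukasiewicz:
  A3 | A2 = min(1, a+b) on (0.89, 0.08) = 0.97
  A3 & A1 = max(0, a+b−1) on (0.89, 0.08) = 0.00
  (A3 | A2) | (A3 & A1) = min(1, a+b) on (0.97, 0.00) = 0.97
  → value = 0.9700
Under standard min/max:
  A3 | A2 = max(a, b) on (0.89, 0.08) = 0.89
  A3 & A1 = min(a, b) on (0.89, 0.08) = 0.08
  (A3 | A2) | (A3 & A1) = max(a, b) on (0.89, 0.08) = 0.89
  → value = 0.8900
|0.9700 − 0.8900| = 0.080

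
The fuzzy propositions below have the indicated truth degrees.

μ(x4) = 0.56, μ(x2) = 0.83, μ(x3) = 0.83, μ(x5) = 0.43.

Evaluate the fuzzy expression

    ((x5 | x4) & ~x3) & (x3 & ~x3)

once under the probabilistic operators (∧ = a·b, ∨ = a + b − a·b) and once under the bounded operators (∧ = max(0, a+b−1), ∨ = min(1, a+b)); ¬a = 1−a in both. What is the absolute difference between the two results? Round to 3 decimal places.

Under probabilistic:
  x5 | x4 = a + b − a·b on (0.4300, 0.5600) = 0.7492
  ~x3 = 1 − 0.8300 = 0.1700
  (x5 | x4) & ~x3 = a·b on (0.7492, 0.1700) = 0.1274
  ~x3 = 1 − 0.8300 = 0.1700
  x3 & ~x3 = a·b on (0.8300, 0.1700) = 0.1411
  ((x5 | x4) & ~x3) & (x3 & ~x3) = a·b on (0.1274, 0.1411) = 0.0180
  → value = 0.0180
Under bounded:
  x5 | x4 = min(1, a+b) on (0.43, 0.56) = 0.99
  ~x3 = 1 − 0.83 = 0.17
  (x5 | x4) & ~x3 = max(0, a+b−1) on (0.99, 0.17) = 0.16
  ~x3 = 1 − 0.83 = 0.17
  x3 & ~x3 = max(0, a+b−1) on (0.83, 0.17) = 0.00
  ((x5 | x4) & ~x3) & (x3 & ~x3) = max(0, a+b−1) on (0.16, 0.00) = 0.00
  → value = 0.0000
|0.0180 − 0.0000| = 0.018

0.018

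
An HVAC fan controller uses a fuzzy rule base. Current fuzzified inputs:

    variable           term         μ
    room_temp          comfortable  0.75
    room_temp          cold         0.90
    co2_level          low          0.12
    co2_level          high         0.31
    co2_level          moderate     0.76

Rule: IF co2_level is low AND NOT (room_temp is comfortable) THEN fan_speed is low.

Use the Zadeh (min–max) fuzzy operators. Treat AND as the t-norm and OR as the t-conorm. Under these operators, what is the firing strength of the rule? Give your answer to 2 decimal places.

firing strength: low=0.12, ¬comfortable=1−0.75=0.25; AND[min(a, b)] → w = 0.12

0.12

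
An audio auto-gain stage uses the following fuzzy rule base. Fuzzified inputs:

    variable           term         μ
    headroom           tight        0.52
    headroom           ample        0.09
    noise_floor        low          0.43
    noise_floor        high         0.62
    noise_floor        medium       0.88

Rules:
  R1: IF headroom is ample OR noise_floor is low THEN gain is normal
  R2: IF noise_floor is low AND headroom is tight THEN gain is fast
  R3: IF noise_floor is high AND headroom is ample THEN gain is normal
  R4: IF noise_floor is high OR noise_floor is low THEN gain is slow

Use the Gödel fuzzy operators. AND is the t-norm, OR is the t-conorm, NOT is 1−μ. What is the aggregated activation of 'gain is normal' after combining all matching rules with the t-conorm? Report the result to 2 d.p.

0.43

R1: ample=0.09, low=0.43; OR[max(a, b)] → w = 0.43
R2: low=0.43, tight=0.52; AND[min(a, b)] → w = 0.43
R3: high=0.62, ample=0.09; AND[min(a, b)] → w = 0.09
R4: high=0.62, low=0.43; OR[max(a, b)] → w = 0.62
Rules with consequent 'normal': {R1, R3} → strengths 0.43, 0.09
Aggregate via t-conorm [max(a, b)]: 0.43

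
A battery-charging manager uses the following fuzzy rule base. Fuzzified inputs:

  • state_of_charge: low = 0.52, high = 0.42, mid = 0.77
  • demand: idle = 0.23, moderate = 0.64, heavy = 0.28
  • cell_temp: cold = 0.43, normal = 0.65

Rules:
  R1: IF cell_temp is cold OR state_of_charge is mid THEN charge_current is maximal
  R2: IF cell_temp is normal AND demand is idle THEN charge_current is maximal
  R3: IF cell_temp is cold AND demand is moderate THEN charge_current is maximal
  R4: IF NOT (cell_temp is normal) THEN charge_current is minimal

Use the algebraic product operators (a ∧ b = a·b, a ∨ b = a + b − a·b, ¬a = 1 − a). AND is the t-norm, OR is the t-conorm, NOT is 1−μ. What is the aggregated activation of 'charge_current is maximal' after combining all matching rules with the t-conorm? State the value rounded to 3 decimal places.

R1: cold=0.43, mid=0.77; OR[a + b − a·b] → w = 0.8689
R2: normal=0.65, idle=0.23; AND[a·b] → w = 0.1495
R3: cold=0.43, moderate=0.64; AND[a·b] → w = 0.2752
R4: ¬normal=1−0.65=0.35 → w = 0.3500
Rules with consequent 'maximal': {R1, R2, R3} → strengths 0.8689, 0.1495, 0.2752
Aggregate via t-conorm [a + b − a·b]: 0.9192

0.919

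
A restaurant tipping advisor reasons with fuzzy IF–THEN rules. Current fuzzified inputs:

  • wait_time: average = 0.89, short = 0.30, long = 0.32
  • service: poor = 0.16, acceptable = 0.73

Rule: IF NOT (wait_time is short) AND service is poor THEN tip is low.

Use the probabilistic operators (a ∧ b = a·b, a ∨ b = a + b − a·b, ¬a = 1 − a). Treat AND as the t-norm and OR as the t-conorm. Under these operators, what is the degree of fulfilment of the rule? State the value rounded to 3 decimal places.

firing strength: ¬short=1−0.30=0.70, poor=0.16; AND[a·b] → w = 0.1120

0.112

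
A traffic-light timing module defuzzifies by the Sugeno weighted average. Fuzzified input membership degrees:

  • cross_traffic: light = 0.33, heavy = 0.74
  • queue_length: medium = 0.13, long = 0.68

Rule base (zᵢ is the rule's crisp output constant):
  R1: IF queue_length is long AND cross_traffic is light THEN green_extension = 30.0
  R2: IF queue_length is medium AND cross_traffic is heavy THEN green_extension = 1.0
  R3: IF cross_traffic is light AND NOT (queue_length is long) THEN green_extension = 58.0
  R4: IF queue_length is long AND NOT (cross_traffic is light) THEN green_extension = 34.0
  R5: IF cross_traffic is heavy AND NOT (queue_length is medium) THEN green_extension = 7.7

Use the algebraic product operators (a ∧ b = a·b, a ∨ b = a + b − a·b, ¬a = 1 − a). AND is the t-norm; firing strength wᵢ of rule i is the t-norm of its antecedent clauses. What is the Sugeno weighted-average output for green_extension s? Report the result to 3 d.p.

R1 (z=30.0): long=0.68, light=0.33; AND[a·b] → w = 0.2244
R2 (z=1.0): medium=0.13, heavy=0.74; AND[a·b] → w = 0.0962
R3 (z=58.0): light=0.33, ¬long=1−0.68=0.32; AND[a·b] → w = 0.1056
R4 (z=34.0): long=0.68, ¬light=1−0.33=0.67; AND[a·b] → w = 0.4556
R5 (z=7.7): heavy=0.74, ¬medium=1−0.13=0.87; AND[a·b] → w = 0.6438
Weighted average = (0.2244·30.0 + 0.0962·1.0 + 0.1056·58.0 + 0.4556·34.0 + 0.6438·7.7) / (0.2244 + 0.0962 + 0.1056 + 0.4556 + 0.6438)
  = 33.4007 / 1.5256 = 21.893

21.893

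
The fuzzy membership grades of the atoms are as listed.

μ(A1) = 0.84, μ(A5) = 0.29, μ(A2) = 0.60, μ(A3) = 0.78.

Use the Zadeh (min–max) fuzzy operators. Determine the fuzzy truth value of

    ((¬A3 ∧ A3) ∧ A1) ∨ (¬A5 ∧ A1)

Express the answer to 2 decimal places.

0.71

¬A3 = 1 − 0.78 = 0.22
¬A3 ∧ A3 = min(a, b) on (0.22, 0.78) = 0.22
(¬A3 ∧ A3) ∧ A1 = min(a, b) on (0.22, 0.84) = 0.22
¬A5 = 1 − 0.29 = 0.71
¬A5 ∧ A1 = min(a, b) on (0.71, 0.84) = 0.71
((¬A3 ∧ A3) ∧ A1) ∨ (¬A5 ∧ A1) = max(a, b) on (0.22, 0.71) = 0.71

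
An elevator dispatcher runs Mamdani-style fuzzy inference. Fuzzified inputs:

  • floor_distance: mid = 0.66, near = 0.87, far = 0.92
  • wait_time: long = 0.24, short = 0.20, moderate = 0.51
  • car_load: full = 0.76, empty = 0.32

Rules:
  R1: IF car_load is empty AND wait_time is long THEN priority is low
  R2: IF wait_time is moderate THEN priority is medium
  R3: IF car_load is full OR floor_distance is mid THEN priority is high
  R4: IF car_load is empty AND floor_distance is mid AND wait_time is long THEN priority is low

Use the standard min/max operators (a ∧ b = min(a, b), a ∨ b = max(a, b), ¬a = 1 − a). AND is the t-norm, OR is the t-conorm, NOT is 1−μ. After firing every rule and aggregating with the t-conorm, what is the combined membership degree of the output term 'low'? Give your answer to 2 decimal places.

R1: empty=0.32, long=0.24; AND[min(a, b)] → w = 0.24
R2: moderate=0.51 → w = 0.51
R3: full=0.76, mid=0.66; OR[max(a, b)] → w = 0.76
R4: empty=0.32, mid=0.66, long=0.24; AND[min(a, b)] → w = 0.24
Rules with consequent 'low': {R1, R4} → strengths 0.24, 0.24
Aggregate via t-conorm [max(a, b)]: 0.24

0.24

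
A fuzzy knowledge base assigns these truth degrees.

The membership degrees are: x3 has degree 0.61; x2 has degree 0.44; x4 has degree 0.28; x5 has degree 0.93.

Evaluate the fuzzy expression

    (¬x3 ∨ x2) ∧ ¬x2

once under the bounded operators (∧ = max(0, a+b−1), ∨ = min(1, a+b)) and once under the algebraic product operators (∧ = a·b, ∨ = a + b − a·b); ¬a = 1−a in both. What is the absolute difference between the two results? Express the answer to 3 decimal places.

Under bounded:
  ¬x3 = 1 − 0.61 = 0.39
  ¬x3 ∨ x2 = min(1, a+b) on (0.39, 0.44) = 0.83
  ¬x2 = 1 − 0.44 = 0.56
  (¬x3 ∨ x2) ∧ ¬x2 = max(0, a+b−1) on (0.83, 0.56) = 0.39
  → value = 0.3900
Under algebraic product:
  ¬x3 = 1 − 0.6100 = 0.3900
  ¬x3 ∨ x2 = a + b − a·b on (0.3900, 0.4400) = 0.6584
  ¬x2 = 1 − 0.4400 = 0.5600
  (¬x3 ∨ x2) ∧ ¬x2 = a·b on (0.6584, 0.5600) = 0.3687
  → value = 0.3687
|0.3900 − 0.3687| = 0.021

0.021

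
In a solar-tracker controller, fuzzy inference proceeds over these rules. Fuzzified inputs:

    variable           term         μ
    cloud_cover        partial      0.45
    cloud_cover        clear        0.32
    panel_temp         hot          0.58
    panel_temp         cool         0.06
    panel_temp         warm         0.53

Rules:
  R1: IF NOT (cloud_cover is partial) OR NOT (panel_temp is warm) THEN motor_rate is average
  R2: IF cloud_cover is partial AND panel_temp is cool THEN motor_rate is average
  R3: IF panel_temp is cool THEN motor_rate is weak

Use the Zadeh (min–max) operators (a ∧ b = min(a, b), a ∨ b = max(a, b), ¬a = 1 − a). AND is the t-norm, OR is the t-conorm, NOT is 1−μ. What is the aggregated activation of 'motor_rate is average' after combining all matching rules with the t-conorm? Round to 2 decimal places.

R1: ¬partial=1−0.45=0.55, ¬warm=1−0.53=0.47; OR[max(a, b)] → w = 0.55
R2: partial=0.45, cool=0.06; AND[min(a, b)] → w = 0.06
R3: cool=0.06 → w = 0.06
Rules with consequent 'average': {R1, R2} → strengths 0.55, 0.06
Aggregate via t-conorm [max(a, b)]: 0.55

0.55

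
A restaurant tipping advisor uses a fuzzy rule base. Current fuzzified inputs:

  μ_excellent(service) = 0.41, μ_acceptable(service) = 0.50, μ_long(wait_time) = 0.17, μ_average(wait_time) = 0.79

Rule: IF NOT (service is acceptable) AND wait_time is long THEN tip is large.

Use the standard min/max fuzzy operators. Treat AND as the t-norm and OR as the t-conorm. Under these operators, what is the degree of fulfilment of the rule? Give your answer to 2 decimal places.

firing strength: ¬acceptable=1−0.50=0.50, long=0.17; AND[min(a, b)] → w = 0.17

0.17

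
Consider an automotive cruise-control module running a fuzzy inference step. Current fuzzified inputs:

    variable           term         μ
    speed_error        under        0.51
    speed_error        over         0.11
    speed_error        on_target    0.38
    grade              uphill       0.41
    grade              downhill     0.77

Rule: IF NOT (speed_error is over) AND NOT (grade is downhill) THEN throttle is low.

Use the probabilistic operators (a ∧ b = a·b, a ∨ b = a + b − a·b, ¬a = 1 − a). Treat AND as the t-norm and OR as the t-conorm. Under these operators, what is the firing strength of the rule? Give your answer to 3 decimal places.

0.205

firing strength: ¬over=1−0.11=0.89, ¬downhill=1−0.77=0.23; AND[a·b] → w = 0.2047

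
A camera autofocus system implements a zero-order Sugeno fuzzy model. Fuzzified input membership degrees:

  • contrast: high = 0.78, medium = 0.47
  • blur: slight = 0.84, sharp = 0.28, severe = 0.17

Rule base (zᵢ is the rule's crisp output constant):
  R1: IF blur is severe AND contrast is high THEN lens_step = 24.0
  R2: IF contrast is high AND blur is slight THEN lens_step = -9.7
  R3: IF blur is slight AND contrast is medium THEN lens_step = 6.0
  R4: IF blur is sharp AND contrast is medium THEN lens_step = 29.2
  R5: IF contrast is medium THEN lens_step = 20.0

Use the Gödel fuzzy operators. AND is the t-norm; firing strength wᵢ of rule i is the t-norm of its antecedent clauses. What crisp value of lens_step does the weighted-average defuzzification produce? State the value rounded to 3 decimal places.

7.793

R1 (z=24.0): severe=0.17, high=0.78; AND[min(a, b)] → w = 0.17
R2 (z=-9.7): high=0.78, slight=0.84; AND[min(a, b)] → w = 0.78
R3 (z=6.0): slight=0.84, medium=0.47; AND[min(a, b)] → w = 0.47
R4 (z=29.2): sharp=0.28, medium=0.47; AND[min(a, b)] → w = 0.28
R5 (z=20.0): medium=0.47 → w = 0.47
Weighted average = (0.17·24.0 + 0.78·-9.7 + 0.47·6.0 + 0.28·29.2 + 0.47·20.0) / (0.17 + 0.78 + 0.47 + 0.28 + 0.47)
  = 16.9100 / 2.1700 = 7.793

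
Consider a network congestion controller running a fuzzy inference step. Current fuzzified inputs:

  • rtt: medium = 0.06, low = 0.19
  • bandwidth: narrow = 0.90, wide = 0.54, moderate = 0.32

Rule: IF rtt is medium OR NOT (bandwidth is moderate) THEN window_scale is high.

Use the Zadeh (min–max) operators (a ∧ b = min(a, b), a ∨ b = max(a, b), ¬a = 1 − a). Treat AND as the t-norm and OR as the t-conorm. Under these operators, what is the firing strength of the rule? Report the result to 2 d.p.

0.68

firing strength: medium=0.06, ¬moderate=1−0.32=0.68; OR[max(a, b)] → w = 0.68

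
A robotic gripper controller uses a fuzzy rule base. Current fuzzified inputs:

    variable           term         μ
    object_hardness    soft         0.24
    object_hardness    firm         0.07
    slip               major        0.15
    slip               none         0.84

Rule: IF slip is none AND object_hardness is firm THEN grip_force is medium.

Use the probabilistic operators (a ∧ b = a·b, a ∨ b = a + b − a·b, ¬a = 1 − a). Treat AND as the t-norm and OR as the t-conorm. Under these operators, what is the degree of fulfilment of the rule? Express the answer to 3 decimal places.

0.059

firing strength: none=0.84, firm=0.07; AND[a·b] → w = 0.0588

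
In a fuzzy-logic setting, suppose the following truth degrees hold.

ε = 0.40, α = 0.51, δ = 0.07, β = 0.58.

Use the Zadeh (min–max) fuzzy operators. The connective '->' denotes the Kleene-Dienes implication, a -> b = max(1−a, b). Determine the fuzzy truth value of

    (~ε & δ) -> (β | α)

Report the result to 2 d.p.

~ε = 1 − 0.40 = 0.60
~ε & δ = min(a, b) on (0.60, 0.07) = 0.07
β | α = max(a, b) on (0.58, 0.51) = 0.58
(~ε & δ) -> (β | α)  [Kleene-Dienes: max(1−a, b)] with a=0.07, b=0.58 → 0.93

0.93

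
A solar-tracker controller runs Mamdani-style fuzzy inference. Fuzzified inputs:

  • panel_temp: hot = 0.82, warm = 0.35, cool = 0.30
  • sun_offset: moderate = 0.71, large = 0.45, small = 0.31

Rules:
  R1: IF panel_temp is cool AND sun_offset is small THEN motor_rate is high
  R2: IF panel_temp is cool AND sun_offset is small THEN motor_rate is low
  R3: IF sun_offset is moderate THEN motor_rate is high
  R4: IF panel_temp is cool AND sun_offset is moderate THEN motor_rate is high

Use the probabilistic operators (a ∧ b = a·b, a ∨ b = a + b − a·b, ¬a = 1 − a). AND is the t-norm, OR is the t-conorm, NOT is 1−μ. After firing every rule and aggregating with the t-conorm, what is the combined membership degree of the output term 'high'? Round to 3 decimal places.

R1: cool=0.30, small=0.31; AND[a·b] → w = 0.0930
R2: cool=0.30, small=0.31; AND[a·b] → w = 0.0930
R3: moderate=0.71 → w = 0.7100
R4: cool=0.30, moderate=0.71; AND[a·b] → w = 0.2130
Rules with consequent 'high': {R1, R3, R4} → strengths 0.0930, 0.7100, 0.2130
Aggregate via t-conorm [a + b − a·b]: 0.7930

0.793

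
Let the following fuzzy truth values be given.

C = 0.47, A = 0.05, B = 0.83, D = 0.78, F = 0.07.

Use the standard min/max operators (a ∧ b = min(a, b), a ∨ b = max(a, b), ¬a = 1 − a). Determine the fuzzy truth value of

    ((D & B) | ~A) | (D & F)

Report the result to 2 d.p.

0.95

D & B = min(a, b) on (0.78, 0.83) = 0.78
~A = 1 − 0.05 = 0.95
(D & B) | ~A = max(a, b) on (0.78, 0.95) = 0.95
D & F = min(a, b) on (0.78, 0.07) = 0.07
((D & B) | ~A) | (D & F) = max(a, b) on (0.95, 0.07) = 0.95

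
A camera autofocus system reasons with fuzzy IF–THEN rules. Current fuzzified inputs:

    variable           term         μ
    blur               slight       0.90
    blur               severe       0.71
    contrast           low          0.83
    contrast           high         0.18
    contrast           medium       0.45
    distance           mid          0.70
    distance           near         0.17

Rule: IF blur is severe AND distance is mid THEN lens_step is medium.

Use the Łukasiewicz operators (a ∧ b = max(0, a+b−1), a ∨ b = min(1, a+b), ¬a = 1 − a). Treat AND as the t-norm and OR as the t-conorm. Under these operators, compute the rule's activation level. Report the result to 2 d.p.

0.41

firing strength: severe=0.71, mid=0.70; AND[max(0, a+b−1)] → w = 0.41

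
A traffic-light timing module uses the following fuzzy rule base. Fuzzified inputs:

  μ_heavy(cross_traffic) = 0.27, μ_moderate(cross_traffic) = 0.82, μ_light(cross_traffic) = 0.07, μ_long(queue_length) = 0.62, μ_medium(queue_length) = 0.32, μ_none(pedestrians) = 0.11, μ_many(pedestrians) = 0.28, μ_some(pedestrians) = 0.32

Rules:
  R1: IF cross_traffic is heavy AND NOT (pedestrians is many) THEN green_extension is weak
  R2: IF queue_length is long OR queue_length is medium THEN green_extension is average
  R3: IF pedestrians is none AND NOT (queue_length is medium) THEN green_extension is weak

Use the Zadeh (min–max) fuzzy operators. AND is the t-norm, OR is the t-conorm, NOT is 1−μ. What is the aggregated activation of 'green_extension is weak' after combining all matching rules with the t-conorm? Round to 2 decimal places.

R1: heavy=0.27, ¬many=1−0.28=0.72; AND[min(a, b)] → w = 0.27
R2: long=0.62, medium=0.32; OR[max(a, b)] → w = 0.62
R3: none=0.11, ¬medium=1−0.32=0.68; AND[min(a, b)] → w = 0.11
Rules with consequent 'weak': {R1, R3} → strengths 0.27, 0.11
Aggregate via t-conorm [max(a, b)]: 0.27

0.27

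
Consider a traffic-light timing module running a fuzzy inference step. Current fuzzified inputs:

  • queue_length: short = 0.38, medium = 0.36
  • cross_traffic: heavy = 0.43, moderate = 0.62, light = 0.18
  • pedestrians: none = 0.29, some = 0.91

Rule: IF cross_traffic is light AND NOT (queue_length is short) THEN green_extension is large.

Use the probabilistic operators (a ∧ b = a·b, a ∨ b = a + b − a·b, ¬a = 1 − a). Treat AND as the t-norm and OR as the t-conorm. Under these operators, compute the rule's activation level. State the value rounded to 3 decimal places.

0.112

firing strength: light=0.18, ¬short=1−0.38=0.62; AND[a·b] → w = 0.1116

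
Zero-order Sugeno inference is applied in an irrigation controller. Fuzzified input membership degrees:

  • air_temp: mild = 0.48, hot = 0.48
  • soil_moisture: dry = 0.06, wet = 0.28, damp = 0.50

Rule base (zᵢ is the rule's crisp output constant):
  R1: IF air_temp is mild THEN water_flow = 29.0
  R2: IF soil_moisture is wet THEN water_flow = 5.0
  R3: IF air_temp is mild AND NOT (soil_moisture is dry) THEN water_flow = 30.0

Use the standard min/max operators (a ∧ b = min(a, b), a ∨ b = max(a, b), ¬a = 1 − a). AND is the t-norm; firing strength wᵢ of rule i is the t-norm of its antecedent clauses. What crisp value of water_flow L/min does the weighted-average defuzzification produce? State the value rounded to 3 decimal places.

R1 (z=29.0): mild=0.48 → w = 0.48
R2 (z=5.0): wet=0.28 → w = 0.28
R3 (z=30.0): mild=0.48, ¬dry=1−0.06=0.94; AND[min(a, b)] → w = 0.48
Weighted average = (0.48·29.0 + 0.28·5.0 + 0.48·30.0) / (0.48 + 0.28 + 0.48)
  = 29.7200 / 1.2400 = 23.968

23.968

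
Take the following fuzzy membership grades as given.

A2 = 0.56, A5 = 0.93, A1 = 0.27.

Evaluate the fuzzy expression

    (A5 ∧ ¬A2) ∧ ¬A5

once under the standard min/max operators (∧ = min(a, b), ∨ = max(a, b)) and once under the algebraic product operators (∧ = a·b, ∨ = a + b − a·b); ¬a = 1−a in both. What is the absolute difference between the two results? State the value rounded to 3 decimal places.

0.041

Under standard min/max:
  ¬A2 = 1 − 0.56 = 0.44
  A5 ∧ ¬A2 = min(a, b) on (0.93, 0.44) = 0.44
  ¬A5 = 1 − 0.93 = 0.07
  (A5 ∧ ¬A2) ∧ ¬A5 = min(a, b) on (0.44, 0.07) = 0.07
  → value = 0.0700
Under algebraic product:
  ¬A2 = 1 − 0.5600 = 0.4400
  A5 ∧ ¬A2 = a·b on (0.9300, 0.4400) = 0.4092
  ¬A5 = 1 − 0.9300 = 0.0700
  (A5 ∧ ¬A2) ∧ ¬A5 = a·b on (0.4092, 0.0700) = 0.0286
  → value = 0.0286
|0.0700 − 0.0286| = 0.041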